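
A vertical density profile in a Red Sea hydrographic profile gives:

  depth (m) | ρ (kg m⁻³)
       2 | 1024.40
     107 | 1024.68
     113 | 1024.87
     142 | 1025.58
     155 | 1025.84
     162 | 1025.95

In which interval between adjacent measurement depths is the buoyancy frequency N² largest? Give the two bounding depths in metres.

Compute the density gradient over each adjacent pair:
  2–107 m: Δρ/Δz = 0.28/105 = 2.7 × 10⁻³ kg m⁻⁴
  107–113 m: Δρ/Δz = 0.19/6 = 0.032 kg m⁻⁴
  113–142 m: Δρ/Δz = 0.71/29 = 0.024 kg m⁻⁴
  142–155 m: Δρ/Δz = 0.26/13 = 0.020 kg m⁻⁴
  155–162 m: Δρ/Δz = 0.11/7 = 0.016 kg m⁻⁴
The largest gradient is in the 107–113 m interval — the pycnocline.

107–113 m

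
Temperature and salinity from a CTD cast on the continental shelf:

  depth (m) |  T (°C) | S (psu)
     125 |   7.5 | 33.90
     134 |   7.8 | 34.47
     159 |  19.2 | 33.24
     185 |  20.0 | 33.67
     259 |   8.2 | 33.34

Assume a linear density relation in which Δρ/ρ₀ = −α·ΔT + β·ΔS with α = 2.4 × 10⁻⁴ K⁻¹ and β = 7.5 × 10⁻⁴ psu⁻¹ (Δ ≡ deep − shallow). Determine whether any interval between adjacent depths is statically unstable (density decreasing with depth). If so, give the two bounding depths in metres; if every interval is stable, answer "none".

134–159 m

Evaluate Δρ/ρ₀ = −αΔT + βΔS across each adjacent pair:
  125–134 m: −αΔT+βΔS = −(2.4 × 10⁻⁴)(+0.3)+(7.5 × 10⁻⁴)(+0.57) = 3.6 × 10⁻⁴ → stable
  134–159 m: −αΔT+βΔS = −(2.4 × 10⁻⁴)(+11.4)+(7.5 × 10⁻⁴)(-1.23) = -3.7 × 10⁻³ → UNSTABLE
  159–185 m: −αΔT+βΔS = −(2.4 × 10⁻⁴)(+0.8)+(7.5 × 10⁻⁴)(+0.43) = 1.3 × 10⁻⁴ → stable
  185–259 m: −αΔT+βΔS = −(2.4 × 10⁻⁴)(-11.8)+(7.5 × 10⁻⁴)(-0.33) = 2.6 × 10⁻³ → stable
The 134–159 m interval has Δρ < 0: lighter water underlies denser water.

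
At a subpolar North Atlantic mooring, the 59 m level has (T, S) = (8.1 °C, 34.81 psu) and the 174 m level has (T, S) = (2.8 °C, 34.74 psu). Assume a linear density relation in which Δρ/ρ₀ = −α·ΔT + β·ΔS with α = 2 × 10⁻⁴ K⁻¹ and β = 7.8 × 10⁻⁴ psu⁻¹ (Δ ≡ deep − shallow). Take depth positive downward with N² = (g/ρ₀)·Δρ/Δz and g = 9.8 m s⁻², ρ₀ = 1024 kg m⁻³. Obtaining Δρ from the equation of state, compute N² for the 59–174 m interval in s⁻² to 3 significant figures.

8.57 × 10⁻⁵ s⁻²

ΔT = -5.3 K, ΔS = -0.07 psu (deep − shallow).
Δρ/ρ₀ = −αΔT + βΔS = 1.06 × 10⁻³ − 5.46 × 10⁻⁵ = 1.0054 × 10⁻³, so Δρ ≈ 1.030 kg m⁻³.
N² = (g/ρ₀)·Δρ/Δz = g·(Δρ/ρ₀)/Δz = 9.8 × 1.0054 × 10⁻³ / 115 = 8.5678 × 10⁻⁵ s⁻² ≈ 8.57 × 10⁻⁵ s⁻².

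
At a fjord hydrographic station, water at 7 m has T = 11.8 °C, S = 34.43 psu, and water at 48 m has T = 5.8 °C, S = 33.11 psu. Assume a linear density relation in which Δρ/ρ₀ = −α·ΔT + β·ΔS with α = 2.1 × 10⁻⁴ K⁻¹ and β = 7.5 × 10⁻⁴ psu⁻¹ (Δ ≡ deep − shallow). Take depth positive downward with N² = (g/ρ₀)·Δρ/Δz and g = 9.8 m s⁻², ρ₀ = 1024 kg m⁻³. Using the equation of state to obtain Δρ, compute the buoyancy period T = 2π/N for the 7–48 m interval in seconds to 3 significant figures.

782 s

ΔT = -6.0 K, ΔS = -1.32 psu (deep − shallow).
Δρ/ρ₀ = −αΔT + βΔS = 1.26 × 10⁻³ − 9.90 × 10⁻⁴ = 2.70 × 10⁻⁴, so Δρ ≈ 0.2765 kg m⁻³.
N² = (g/ρ₀)·Δρ/Δz = g·(Δρ/ρ₀)/Δz = 9.8 × 2.70 × 10⁻⁴ / 41 = 6.4537 × 10⁻⁵ s⁻².
N = √(6.4537 × 10⁻⁵) = 8.0335 × 10⁻³ rad s⁻¹ → T = 2π/N = 782.12 s ≈ 782 s.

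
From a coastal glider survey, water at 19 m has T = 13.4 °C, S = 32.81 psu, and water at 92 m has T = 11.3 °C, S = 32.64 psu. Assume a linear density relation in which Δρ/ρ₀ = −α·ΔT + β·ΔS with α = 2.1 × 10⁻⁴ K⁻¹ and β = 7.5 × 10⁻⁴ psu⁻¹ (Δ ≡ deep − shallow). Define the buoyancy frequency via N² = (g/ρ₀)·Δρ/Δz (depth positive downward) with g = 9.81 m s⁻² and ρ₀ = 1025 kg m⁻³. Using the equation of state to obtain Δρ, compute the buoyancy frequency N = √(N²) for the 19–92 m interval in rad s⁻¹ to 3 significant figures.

ΔT = -2.1 K, ΔS = -0.17 psu (deep − shallow).
Δρ/ρ₀ = −αΔT + βΔS = 4.41 × 10⁻⁴ − 1.275 × 10⁻⁴ = 3.135 × 10⁻⁴, so Δρ ≈ 0.3213 kg m⁻³.
N² = (g/ρ₀)·Δρ/Δz = g·(Δρ/ρ₀)/Δz = 9.81 × 3.135 × 10⁻⁴ / 73 = 4.2129 × 10⁻⁵ s⁻².
N = √(4.2129 × 10⁻⁵) = 6.4907 × 10⁻³ rad s⁻¹ ≈ 6.49 × 10⁻³ rad s⁻¹.

6.49 × 10⁻³ rad s⁻¹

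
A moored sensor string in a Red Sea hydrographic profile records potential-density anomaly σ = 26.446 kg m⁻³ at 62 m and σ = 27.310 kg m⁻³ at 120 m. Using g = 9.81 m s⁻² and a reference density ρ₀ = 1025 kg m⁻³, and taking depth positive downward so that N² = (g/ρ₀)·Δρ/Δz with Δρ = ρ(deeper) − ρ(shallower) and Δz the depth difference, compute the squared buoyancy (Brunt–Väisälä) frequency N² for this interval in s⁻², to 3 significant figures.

Δρ = 1027.310 − 1026.446 = 0.864 kg m⁻³ over Δz = 120 − 62 = 58 m.
N² = (9.81/1025) × (0.864/58) = 1.4257 × 10⁻⁴ s⁻² ≈ 1.43 × 10⁻⁴ s⁻².
Since Δρ > 0 the layer is stably stratified.

1.43 × 10⁻⁴ s⁻²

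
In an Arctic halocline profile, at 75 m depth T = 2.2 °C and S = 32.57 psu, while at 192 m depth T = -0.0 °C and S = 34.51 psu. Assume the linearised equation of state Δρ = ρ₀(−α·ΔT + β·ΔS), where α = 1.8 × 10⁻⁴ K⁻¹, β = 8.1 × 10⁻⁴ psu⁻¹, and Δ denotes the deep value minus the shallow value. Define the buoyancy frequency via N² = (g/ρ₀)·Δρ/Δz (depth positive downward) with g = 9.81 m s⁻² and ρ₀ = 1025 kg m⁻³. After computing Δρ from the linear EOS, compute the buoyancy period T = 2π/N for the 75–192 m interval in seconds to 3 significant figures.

489 s

ΔT = -2.2 K, ΔS = +1.94 psu (deep − shallow).
Δρ/ρ₀ = −αΔT + βΔS = 3.96 × 10⁻⁴ + 1.5714 × 10⁻³ = 1.9674 × 10⁻³, so Δρ ≈ 2.017 kg m⁻³.
N² = (g/ρ₀)·Δρ/Δz = g·(Δρ/ρ₀)/Δz = 9.81 × 1.9674 × 10⁻³ / 117 = 1.6496 × 10⁻⁴ s⁻².
N = √(1.6496 × 10⁻⁴) = 0.012844 rad s⁻¹ → T = 2π/N = 489.19 s ≈ 489 s.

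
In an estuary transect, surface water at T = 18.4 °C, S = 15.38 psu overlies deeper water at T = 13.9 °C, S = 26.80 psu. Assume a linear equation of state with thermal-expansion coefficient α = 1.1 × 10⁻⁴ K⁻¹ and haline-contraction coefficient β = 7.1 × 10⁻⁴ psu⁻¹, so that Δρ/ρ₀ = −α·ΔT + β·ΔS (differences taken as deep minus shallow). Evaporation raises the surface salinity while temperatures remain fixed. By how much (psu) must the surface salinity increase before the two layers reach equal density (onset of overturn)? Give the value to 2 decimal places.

12.12 psu

Neutral buoyancy requires −α(T_deep − T_surf) + β(S_deep − S_surf′) = 0.
S_surf′ = S_deep − (α/β)·ΔT = 26.80 − (1.1 × 10⁻⁴/7.1 × 10⁻⁴)·(-4.5) = 27.4972 psu.
Increase required: 27.4972 − 15.38 = 12.1172 psu.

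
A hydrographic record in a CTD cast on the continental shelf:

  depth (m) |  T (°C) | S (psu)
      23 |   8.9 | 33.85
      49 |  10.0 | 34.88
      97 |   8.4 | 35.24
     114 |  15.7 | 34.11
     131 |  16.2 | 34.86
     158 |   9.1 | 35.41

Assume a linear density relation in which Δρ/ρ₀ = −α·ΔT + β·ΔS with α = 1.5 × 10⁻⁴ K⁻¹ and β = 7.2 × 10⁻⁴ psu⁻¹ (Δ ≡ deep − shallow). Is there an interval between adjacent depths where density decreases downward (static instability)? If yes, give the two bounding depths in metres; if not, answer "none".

Evaluate Δρ/ρ₀ = −αΔT + βΔS across each adjacent pair:
  23–49 m: −αΔT+βΔS = −(1.5 × 10⁻⁴)(+1.1)+(7.2 × 10⁻⁴)(+1.03) = 5.8 × 10⁻⁴ → stable
  49–97 m: −αΔT+βΔS = −(1.5 × 10⁻⁴)(-1.6)+(7.2 × 10⁻⁴)(+0.36) = 5.0 × 10⁻⁴ → stable
  97–114 m: −αΔT+βΔS = −(1.5 × 10⁻⁴)(+7.3)+(7.2 × 10⁻⁴)(-1.13) = -1.9 × 10⁻³ → UNSTABLE
  114–131 m: −αΔT+βΔS = −(1.5 × 10⁻⁴)(+0.5)+(7.2 × 10⁻⁴)(+0.75) = 4.7 × 10⁻⁴ → stable
  131–158 m: −αΔT+βΔS = −(1.5 × 10⁻⁴)(-7.1)+(7.2 × 10⁻⁴)(+0.55) = 1.5 × 10⁻³ → stable
The 97–114 m interval has Δρ < 0: lighter water underlies denser water.

97–114 m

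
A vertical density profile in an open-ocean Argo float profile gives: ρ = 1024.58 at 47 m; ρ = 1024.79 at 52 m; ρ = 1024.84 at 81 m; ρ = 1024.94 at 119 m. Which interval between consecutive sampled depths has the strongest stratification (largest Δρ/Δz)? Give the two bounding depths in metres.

Compute the density gradient over each adjacent pair:
  47–52 m: Δρ/Δz = 0.21/5 = 0.042 kg m⁻⁴
  52–81 m: Δρ/Δz = 0.05/29 = 1.7 × 10⁻³ kg m⁻⁴
  81–119 m: Δρ/Δz = 0.10/38 = 2.6 × 10⁻³ kg m⁻⁴
The largest gradient is in the 47–52 m interval — the pycnocline.

47–52 m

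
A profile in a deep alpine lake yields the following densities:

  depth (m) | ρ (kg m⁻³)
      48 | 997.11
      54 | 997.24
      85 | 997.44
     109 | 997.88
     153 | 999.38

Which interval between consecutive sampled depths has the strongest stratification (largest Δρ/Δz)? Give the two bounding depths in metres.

109–153 m

Compute the density gradient over each adjacent pair:
  48–54 m: Δρ/Δz = 0.13/6 = 0.022 kg m⁻⁴
  54–85 m: Δρ/Δz = 0.20/31 = 6.5 × 10⁻³ kg m⁻⁴
  85–109 m: Δρ/Δz = 0.44/24 = 0.018 kg m⁻⁴
  109–153 m: Δρ/Δz = 1.50/44 = 0.034 kg m⁻⁴
The largest gradient is in the 109–153 m interval — the pycnocline.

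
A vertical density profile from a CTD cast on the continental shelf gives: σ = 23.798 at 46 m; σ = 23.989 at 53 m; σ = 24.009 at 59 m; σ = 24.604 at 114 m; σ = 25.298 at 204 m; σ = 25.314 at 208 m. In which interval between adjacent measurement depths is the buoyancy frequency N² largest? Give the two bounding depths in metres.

46–53 m

Compute the density gradient over each adjacent pair:
  46–53 m: Δρ/Δz = 0.191/7 = 0.027 kg m⁻⁴
  53–59 m: Δρ/Δz = 0.020/6 = 3.3 × 10⁻³ kg m⁻⁴
  59–114 m: Δρ/Δz = 0.595/55 = 0.011 kg m⁻⁴
  114–204 m: Δρ/Δz = 0.694/90 = 7.7 × 10⁻³ kg m⁻⁴
  204–208 m: Δρ/Δz = 0.016/4 = 4.0 × 10⁻³ kg m⁻⁴
The largest gradient is in the 46–53 m interval — the pycnocline.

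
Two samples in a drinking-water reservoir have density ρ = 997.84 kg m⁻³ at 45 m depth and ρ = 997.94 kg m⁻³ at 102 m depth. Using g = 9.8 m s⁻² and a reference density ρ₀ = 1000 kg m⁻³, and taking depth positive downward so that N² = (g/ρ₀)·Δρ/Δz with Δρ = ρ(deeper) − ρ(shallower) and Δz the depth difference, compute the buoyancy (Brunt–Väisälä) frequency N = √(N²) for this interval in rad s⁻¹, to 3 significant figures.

4.15 × 10⁻³ rad s⁻¹

Δρ = 997.94 − 997.84 = 0.10 kg m⁻³ over Δz = 102 − 45 = 57 m.
N² = (9.8/1000) × (0.10/57) = 1.7193 × 10⁻⁵ s⁻².
N = √(1.7193 × 10⁻⁵) = 4.1464 × 10⁻³ rad s⁻¹ ≈ 4.15 × 10⁻³ rad s⁻¹.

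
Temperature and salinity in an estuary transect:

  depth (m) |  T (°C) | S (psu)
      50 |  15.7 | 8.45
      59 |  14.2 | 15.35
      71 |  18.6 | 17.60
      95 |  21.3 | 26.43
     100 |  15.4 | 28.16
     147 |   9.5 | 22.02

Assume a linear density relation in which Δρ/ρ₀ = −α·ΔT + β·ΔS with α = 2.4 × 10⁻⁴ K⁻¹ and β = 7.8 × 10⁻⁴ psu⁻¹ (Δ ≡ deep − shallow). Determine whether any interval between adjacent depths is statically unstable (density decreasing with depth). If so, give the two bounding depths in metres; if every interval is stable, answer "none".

Evaluate Δρ/ρ₀ = −αΔT + βΔS across each adjacent pair:
  50–59 m: −αΔT+βΔS = −(2.4 × 10⁻⁴)(-1.5)+(7.8 × 10⁻⁴)(+6.90) = 5.7 × 10⁻³ → stable
  59–71 m: −αΔT+βΔS = −(2.4 × 10⁻⁴)(+4.4)+(7.8 × 10⁻⁴)(+2.25) = 7.0 × 10⁻⁴ → stable
  71–95 m: −αΔT+βΔS = −(2.4 × 10⁻⁴)(+2.7)+(7.8 × 10⁻⁴)(+8.83) = 6.2 × 10⁻³ → stable
  95–100 m: −αΔT+βΔS = −(2.4 × 10⁻⁴)(-5.9)+(7.8 × 10⁻⁴)(+1.73) = 2.8 × 10⁻³ → stable
  100–147 m: −αΔT+βΔS = −(2.4 × 10⁻⁴)(-5.9)+(7.8 × 10⁻⁴)(-6.14) = -3.4 × 10⁻³ → UNSTABLE
The 100–147 m interval has Δρ < 0: lighter water underlies denser water.

100–147 m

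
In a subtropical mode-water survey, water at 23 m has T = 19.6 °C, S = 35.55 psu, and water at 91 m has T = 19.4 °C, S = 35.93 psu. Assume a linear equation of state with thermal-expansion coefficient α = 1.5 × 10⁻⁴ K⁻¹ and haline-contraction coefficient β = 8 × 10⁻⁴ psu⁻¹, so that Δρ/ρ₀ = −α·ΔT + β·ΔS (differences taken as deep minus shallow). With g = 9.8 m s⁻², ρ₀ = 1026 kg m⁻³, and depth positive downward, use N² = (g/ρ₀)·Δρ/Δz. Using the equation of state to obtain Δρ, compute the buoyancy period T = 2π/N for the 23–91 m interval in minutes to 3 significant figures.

15.1 min

ΔT = -0.2 K, ΔS = +0.38 psu (deep − shallow).
Δρ/ρ₀ = −αΔT + βΔS = 3.00 × 10⁻⁵ + 3.04 × 10⁻⁴ = 3.34 × 10⁻⁴, so Δρ ≈ 0.3427 kg m⁻³.
N² = (g/ρ₀)·Δρ/Δz = g·(Δρ/ρ₀)/Δz = 9.8 × 3.34 × 10⁻⁴ / 68 = 4.8135 × 10⁻⁵ s⁻².
N = √(4.8135 × 10⁻⁵) = 6.9379 × 10⁻³ rad s⁻¹ → T = 2π/N = 905.63 s = 15.094 min ≈ 15.1 min.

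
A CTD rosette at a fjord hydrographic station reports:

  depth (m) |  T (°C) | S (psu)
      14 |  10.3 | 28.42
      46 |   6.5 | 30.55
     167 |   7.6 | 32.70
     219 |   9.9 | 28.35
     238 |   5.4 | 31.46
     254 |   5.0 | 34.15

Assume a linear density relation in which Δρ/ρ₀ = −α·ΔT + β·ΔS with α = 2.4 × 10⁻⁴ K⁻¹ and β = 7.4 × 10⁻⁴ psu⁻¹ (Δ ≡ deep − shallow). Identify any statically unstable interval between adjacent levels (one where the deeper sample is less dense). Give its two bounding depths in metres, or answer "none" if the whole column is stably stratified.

Evaluate Δρ/ρ₀ = −αΔT + βΔS across each adjacent pair:
  14–46 m: −αΔT+βΔS = −(2.4 × 10⁻⁴)(-3.8)+(7.4 × 10⁻⁴)(+2.13) = 2.5 × 10⁻³ → stable
  46–167 m: −αΔT+βΔS = −(2.4 × 10⁻⁴)(+1.1)+(7.4 × 10⁻⁴)(+2.15) = 1.3 × 10⁻³ → stable
  167–219 m: −αΔT+βΔS = −(2.4 × 10⁻⁴)(+2.3)+(7.4 × 10⁻⁴)(-4.35) = -3.8 × 10⁻³ → UNSTABLE
  219–238 m: −αΔT+βΔS = −(2.4 × 10⁻⁴)(-4.5)+(7.4 × 10⁻⁴)(+3.11) = 3.4 × 10⁻³ → stable
  238–254 m: −αΔT+βΔS = −(2.4 × 10⁻⁴)(-0.4)+(7.4 × 10⁻⁴)(+2.69) = 2.1 × 10⁻³ → stable
The 167–219 m interval has Δρ < 0: lighter water underlies denser water.

167–219 m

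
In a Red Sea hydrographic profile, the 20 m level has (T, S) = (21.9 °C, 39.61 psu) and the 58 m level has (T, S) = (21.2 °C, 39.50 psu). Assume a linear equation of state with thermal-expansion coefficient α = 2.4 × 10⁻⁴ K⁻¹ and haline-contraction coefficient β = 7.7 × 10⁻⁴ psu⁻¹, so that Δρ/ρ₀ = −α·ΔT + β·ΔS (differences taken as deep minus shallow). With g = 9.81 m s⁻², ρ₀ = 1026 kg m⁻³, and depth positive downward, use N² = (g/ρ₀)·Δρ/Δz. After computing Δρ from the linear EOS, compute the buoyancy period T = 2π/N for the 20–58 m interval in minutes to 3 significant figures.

ΔT = -0.7 K, ΔS = -0.11 psu (deep − shallow).
Δρ/ρ₀ = −αΔT + βΔS = 1.68 × 10⁻⁴ − 8.47 × 10⁻⁵ = 8.33 × 10⁻⁵, so Δρ ≈ 0.08547 kg m⁻³.
N² = (g/ρ₀)·Δρ/Δz = g·(Δρ/ρ₀)/Δz = 9.81 × 8.33 × 10⁻⁵ / 38 = 2.1505 × 10⁻⁵ s⁻².
N = √(2.1505 × 10⁻⁵) = 4.6373 × 10⁻³ rad s⁻¹ → T = 2π/N = 1.3549 × 10³ s = 22.582 min ≈ 22.6 min.

22.6 min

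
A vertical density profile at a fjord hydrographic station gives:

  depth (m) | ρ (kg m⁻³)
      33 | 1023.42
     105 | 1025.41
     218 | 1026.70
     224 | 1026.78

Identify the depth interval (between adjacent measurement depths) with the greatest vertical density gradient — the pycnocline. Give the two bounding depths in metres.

Compute the density gradient over each adjacent pair:
  33–105 m: Δρ/Δz = 1.99/72 = 0.028 kg m⁻⁴
  105–218 m: Δρ/Δz = 1.29/113 = 0.011 kg m⁻⁴
  218–224 m: Δρ/Δz = 0.08/6 = 0.013 kg m⁻⁴
The largest gradient is in the 33–105 m interval — the pycnocline.

33–105 m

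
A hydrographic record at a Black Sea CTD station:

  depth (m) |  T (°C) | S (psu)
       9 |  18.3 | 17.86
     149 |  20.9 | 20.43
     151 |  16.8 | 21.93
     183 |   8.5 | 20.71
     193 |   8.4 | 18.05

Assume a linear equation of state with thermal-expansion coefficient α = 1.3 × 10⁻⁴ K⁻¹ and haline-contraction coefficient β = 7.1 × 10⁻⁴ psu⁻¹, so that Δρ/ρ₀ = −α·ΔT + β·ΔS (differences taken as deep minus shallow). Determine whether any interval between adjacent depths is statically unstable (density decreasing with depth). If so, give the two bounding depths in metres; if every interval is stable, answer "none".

183–193 m

Evaluate Δρ/ρ₀ = −αΔT + βΔS across each adjacent pair:
  9–149 m: −αΔT+βΔS = −(1.3 × 10⁻⁴)(+2.6)+(7.1 × 10⁻⁴)(+2.57) = 1.5 × 10⁻³ → stable
  149–151 m: −αΔT+βΔS = −(1.3 × 10⁻⁴)(-4.1)+(7.1 × 10⁻⁴)(+1.50) = 1.6 × 10⁻³ → stable
  151–183 m: −αΔT+βΔS = −(1.3 × 10⁻⁴)(-8.3)+(7.1 × 10⁻⁴)(-1.22) = 2.1 × 10⁻⁴ → stable
  183–193 m: −αΔT+βΔS = −(1.3 × 10⁻⁴)(-0.1)+(7.1 × 10⁻⁴)(-2.66) = -1.9 × 10⁻³ → UNSTABLE
The 183–193 m interval has Δρ < 0: lighter water underlies denser water.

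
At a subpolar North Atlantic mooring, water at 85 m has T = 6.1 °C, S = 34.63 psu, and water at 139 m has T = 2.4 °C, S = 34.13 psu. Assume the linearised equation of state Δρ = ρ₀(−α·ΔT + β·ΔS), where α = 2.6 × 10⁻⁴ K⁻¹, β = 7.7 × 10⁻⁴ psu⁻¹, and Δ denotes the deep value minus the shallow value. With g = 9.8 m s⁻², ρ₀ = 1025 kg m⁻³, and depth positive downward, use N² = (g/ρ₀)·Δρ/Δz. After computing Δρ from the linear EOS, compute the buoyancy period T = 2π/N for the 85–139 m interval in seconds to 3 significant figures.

ΔT = -3.7 K, ΔS = -0.50 psu (deep − shallow).
Δρ/ρ₀ = −αΔT + βΔS = 9.62 × 10⁻⁴ − 3.85 × 10⁻⁴ = 5.77 × 10⁻⁴, so Δρ ≈ 0.5914 kg m⁻³.
N² = (g/ρ₀)·Δρ/Δz = g·(Δρ/ρ₀)/Δz = 9.8 × 5.77 × 10⁻⁴ / 54 = 1.0471 × 10⁻⁴ s⁻².
N = √(1.0471 × 10⁻⁴) = 0.010233 rad s⁻¹ → T = 2π/N = 614.01 s ≈ 614 s.

614 s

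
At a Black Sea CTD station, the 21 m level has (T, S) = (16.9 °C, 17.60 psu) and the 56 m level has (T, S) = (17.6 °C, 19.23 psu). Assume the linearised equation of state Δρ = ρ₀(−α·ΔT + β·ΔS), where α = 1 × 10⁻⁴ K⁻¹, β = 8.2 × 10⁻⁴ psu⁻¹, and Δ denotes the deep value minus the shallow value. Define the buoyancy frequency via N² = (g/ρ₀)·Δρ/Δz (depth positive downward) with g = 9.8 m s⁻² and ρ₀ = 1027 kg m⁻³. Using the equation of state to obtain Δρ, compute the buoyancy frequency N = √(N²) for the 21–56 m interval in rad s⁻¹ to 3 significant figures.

ΔT = +0.7 K, ΔS = +1.63 psu (deep − shallow).
Δρ/ρ₀ = −αΔT + βΔS = -7.00 × 10⁻⁵ + 1.3366 × 10⁻³ = 1.2666 × 10⁻³, so Δρ ≈ 1.301 kg m⁻³.
N² = (g/ρ₀)·Δρ/Δz = g·(Δρ/ρ₀)/Δz = 9.8 × 1.2666 × 10⁻³ / 35 = 3.5465 × 10⁻⁴ s⁻².
N = √(3.5465 × 10⁻⁴) = 0.018832 rad s⁻¹ ≈ 0.0188 rad s⁻¹.

0.0188 rad s⁻¹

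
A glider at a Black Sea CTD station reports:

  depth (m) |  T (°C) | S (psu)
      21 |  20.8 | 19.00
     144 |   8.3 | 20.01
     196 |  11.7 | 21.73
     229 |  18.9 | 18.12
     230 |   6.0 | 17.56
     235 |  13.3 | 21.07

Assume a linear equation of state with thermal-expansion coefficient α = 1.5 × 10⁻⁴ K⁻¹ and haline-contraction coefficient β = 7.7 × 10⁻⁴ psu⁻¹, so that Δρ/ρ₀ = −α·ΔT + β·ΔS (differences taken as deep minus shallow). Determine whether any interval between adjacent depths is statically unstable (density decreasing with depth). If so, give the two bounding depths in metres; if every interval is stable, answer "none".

Evaluate Δρ/ρ₀ = −αΔT + βΔS across each adjacent pair:
  21–144 m: −αΔT+βΔS = −(1.5 × 10⁻⁴)(-12.5)+(7.7 × 10⁻⁴)(+1.01) = 2.7 × 10⁻³ → stable
  144–196 m: −αΔT+βΔS = −(1.5 × 10⁻⁴)(+3.4)+(7.7 × 10⁻⁴)(+1.72) = 8.1 × 10⁻⁴ → stable
  196–229 m: −αΔT+βΔS = −(1.5 × 10⁻⁴)(+7.2)+(7.7 × 10⁻⁴)(-3.61) = -3.9 × 10⁻³ → UNSTABLE
  229–230 m: −αΔT+βΔS = −(1.5 × 10⁻⁴)(-12.9)+(7.7 × 10⁻⁴)(-0.56) = 1.5 × 10⁻³ → stable
  230–235 m: −αΔT+βΔS = −(1.5 × 10⁻⁴)(+7.3)+(7.7 × 10⁻⁴)(+3.51) = 1.6 × 10⁻³ → stable
The 196–229 m interval has Δρ < 0: lighter water underlies denser water.

196–229 m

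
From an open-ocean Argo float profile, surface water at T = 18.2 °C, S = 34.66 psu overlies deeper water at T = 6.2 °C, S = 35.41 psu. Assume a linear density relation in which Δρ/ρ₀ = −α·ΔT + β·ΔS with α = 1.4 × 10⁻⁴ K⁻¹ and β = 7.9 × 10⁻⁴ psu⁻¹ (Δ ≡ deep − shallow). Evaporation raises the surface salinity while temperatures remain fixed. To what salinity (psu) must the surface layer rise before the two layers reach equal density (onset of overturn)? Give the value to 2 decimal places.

37.54 psu

Neutral buoyancy requires −α(T_deep − T_surf) + β(S_deep − S_surf′) = 0.
S_surf′ = S_deep − (α/β)·ΔT = 35.41 − (1.4 × 10⁻⁴/7.9 × 10⁻⁴)·(-12.0) = 37.5366 psu.
Increase required: 37.5366 − 34.66 = 2.8766 psu.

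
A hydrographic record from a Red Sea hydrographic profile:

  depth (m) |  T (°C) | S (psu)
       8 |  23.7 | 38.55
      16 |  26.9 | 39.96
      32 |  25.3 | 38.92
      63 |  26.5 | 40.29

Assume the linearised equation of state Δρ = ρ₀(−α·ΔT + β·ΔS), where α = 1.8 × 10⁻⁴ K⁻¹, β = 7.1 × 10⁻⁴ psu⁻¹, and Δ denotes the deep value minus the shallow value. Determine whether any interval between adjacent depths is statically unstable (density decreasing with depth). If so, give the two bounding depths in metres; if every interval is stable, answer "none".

Evaluate Δρ/ρ₀ = −αΔT + βΔS across each adjacent pair:
  8–16 m: −αΔT+βΔS = −(1.8 × 10⁻⁴)(+3.2)+(7.1 × 10⁻⁴)(+1.41) = 4.3 × 10⁻⁴ → stable
  16–32 m: −αΔT+βΔS = −(1.8 × 10⁻⁴)(-1.6)+(7.1 × 10⁻⁴)(-1.04) = -4.5 × 10⁻⁴ → UNSTABLE
  32–63 m: −αΔT+βΔS = −(1.8 × 10⁻⁴)(+1.2)+(7.1 × 10⁻⁴)(+1.37) = 7.6 × 10⁻⁴ → stable
The 16–32 m interval has Δρ < 0: lighter water underlies denser water.

16–32 m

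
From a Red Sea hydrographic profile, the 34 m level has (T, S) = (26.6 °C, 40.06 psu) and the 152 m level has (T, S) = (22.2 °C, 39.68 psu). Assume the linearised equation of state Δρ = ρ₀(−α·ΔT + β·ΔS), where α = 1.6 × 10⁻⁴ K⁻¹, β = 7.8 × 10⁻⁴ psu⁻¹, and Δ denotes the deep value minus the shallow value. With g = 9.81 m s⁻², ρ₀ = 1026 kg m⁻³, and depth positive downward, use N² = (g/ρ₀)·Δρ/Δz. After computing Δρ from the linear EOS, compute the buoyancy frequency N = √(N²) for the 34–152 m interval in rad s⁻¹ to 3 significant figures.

ΔT = -4.4 K, ΔS = -0.38 psu (deep − shallow).
Δρ/ρ₀ = −αΔT + βΔS = 7.04 × 10⁻⁴ − 2.964 × 10⁻⁴ = 4.076 × 10⁻⁴, so Δρ ≈ 0.4182 kg m⁻³.
N² = (g/ρ₀)·Δρ/Δz = g·(Δρ/ρ₀)/Δz = 9.81 × 4.076 × 10⁻⁴ / 118 = 3.3886 × 10⁻⁵ s⁻².
N = √(3.3886 × 10⁻⁵) = 5.8212 × 10⁻³ rad s⁻¹ ≈ 5.82 × 10⁻³ rad s⁻¹.

5.82 × 10⁻³ rad s⁻¹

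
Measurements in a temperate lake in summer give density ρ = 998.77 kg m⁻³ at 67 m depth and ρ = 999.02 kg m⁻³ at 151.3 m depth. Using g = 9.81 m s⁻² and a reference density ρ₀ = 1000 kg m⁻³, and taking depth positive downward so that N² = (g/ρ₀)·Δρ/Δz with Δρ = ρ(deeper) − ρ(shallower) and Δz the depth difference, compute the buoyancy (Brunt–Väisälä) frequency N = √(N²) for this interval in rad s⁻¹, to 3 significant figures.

5.39 × 10⁻³ rad s⁻¹

Δρ = 999.02 − 998.77 = 0.25 kg m⁻³ over Δz = 151.3 − 67 = 84.3 m.
N² = (9.81/1000) × (0.25/84.3) = 2.9093 × 10⁻⁵ s⁻².
N = √(2.9093 × 10⁻⁵) = 5.3938 × 10⁻³ rad s⁻¹ ≈ 5.39 × 10⁻³ rad s⁻¹.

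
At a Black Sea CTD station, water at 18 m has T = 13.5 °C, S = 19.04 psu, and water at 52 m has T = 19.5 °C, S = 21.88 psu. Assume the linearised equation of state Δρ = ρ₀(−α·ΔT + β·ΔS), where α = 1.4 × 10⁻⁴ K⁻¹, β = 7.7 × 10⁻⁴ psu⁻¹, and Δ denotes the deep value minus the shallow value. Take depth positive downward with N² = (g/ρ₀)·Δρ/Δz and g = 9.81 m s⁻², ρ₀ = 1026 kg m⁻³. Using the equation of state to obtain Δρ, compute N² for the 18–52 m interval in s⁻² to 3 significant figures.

3.89 × 10⁻⁴ s⁻²

ΔT = +6.0 K, ΔS = +2.84 psu (deep − shallow).
Δρ/ρ₀ = −αΔT + βΔS = -8.40 × 10⁻⁴ + 2.1868 × 10⁻³ = 1.3468 × 10⁻³, so Δρ ≈ 1.382 kg m⁻³.
N² = (g/ρ₀)·Δρ/Δz = g·(Δρ/ρ₀)/Δz = 9.81 × 1.3468 × 10⁻³ / 34 = 3.8859 × 10⁻⁴ s⁻² ≈ 3.89 × 10⁻⁴ s⁻².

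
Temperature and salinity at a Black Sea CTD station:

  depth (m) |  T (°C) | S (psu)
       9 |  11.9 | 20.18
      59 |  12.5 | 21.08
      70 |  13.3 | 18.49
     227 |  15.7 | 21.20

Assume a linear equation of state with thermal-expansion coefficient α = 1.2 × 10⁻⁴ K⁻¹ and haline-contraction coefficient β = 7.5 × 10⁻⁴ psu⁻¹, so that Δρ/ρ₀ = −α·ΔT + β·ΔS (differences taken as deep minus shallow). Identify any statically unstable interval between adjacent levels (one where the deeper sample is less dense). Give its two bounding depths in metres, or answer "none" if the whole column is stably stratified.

Evaluate Δρ/ρ₀ = −αΔT + βΔS across each adjacent pair:
  9–59 m: −αΔT+βΔS = −(1.2 × 10⁻⁴)(+0.6)+(7.5 × 10⁻⁴)(+0.90) = 6.0 × 10⁻⁴ → stable
  59–70 m: −αΔT+βΔS = −(1.2 × 10⁻⁴)(+0.8)+(7.5 × 10⁻⁴)(-2.59) = -2.0 × 10⁻³ → UNSTABLE
  70–227 m: −αΔT+βΔS = −(1.2 × 10⁻⁴)(+2.4)+(7.5 × 10⁻⁴)(+2.71) = 1.7 × 10⁻³ → stable
The 59–70 m interval has Δρ < 0: lighter water underlies denser water.

59–70 m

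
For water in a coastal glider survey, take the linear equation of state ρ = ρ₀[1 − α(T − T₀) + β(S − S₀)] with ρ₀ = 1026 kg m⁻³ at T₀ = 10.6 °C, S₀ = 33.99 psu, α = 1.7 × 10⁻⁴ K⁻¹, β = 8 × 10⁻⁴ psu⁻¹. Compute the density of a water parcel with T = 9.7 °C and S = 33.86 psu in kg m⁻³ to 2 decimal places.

T − T₀ = -0.9 K, S − S₀ = -0.13 psu.
Bracket = 1 − α·(-0.9) + β·(-0.13) = 1 + (4.90 × 10⁻⁵) = 1.0000490.
ρ = 1026 × 1.0000490 = 1026.05 kg m⁻³.

1026.05 kg m⁻³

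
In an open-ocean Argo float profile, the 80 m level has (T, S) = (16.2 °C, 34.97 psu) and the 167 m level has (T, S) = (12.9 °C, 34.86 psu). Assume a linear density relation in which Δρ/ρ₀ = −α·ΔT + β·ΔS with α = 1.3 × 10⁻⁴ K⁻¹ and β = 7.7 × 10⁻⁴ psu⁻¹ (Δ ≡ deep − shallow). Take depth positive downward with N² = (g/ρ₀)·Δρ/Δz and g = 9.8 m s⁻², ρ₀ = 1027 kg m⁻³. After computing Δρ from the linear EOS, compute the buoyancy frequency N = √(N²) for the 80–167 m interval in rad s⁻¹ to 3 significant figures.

ΔT = -3.3 K, ΔS = -0.11 psu (deep − shallow).
Δρ/ρ₀ = −αΔT + βΔS = 4.29 × 10⁻⁴ − 8.47 × 10⁻⁵ = 3.443 × 10⁻⁴, so Δρ ≈ 0.3536 kg m⁻³.
N² = (g/ρ₀)·Δρ/Δz = g·(Δρ/ρ₀)/Δz = 9.8 × 3.443 × 10⁻⁴ / 87 = 3.8783 × 10⁻⁵ s⁻².
N = √(3.8783 × 10⁻⁵) = 6.2276 × 10⁻³ rad s⁻¹ ≈ 6.23 × 10⁻³ rad s⁻¹.

6.23 × 10⁻³ rad s⁻¹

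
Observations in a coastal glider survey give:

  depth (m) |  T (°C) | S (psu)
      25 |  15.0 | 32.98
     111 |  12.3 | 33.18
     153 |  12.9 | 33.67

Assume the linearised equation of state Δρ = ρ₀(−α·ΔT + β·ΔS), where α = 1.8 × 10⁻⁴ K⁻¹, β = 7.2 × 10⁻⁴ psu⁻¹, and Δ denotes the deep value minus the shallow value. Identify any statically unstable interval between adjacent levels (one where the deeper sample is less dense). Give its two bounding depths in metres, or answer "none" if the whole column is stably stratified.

none

Evaluate Δρ/ρ₀ = −αΔT + βΔS across each adjacent pair:
  25–111 m: −αΔT+βΔS = −(1.8 × 10⁻⁴)(-2.7)+(7.2 × 10⁻⁴)(+0.20) = 6.3 × 10⁻⁴ → stable
  111–153 m: −αΔT+βΔS = −(1.8 × 10⁻⁴)(+0.6)+(7.2 × 10⁻⁴)(+0.49) = 2.4 × 10⁻⁴ → stable
Every interval has Δρ > 0: the column is stably stratified throughout.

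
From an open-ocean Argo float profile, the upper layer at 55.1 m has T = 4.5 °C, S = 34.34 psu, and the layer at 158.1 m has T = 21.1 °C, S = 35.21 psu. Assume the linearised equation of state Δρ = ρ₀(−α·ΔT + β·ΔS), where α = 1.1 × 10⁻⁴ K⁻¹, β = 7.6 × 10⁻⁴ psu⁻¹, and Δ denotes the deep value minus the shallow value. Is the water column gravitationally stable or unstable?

ΔT = 21.1 − 4.5 = +16.6 K and ΔS = 35.21 − 34.34 = +0.87 psu (deep − shallow).
−αΔT = -1.826 × 10⁻³; βΔS = 6.612 × 10⁻⁴; sum Δρ/ρ₀ = -1.1648 × 10⁻³.
Δρ/ρ₀ < 0, so Δρ < 0: deeper water is lighter → statically unstable; the column would overturn.

unstable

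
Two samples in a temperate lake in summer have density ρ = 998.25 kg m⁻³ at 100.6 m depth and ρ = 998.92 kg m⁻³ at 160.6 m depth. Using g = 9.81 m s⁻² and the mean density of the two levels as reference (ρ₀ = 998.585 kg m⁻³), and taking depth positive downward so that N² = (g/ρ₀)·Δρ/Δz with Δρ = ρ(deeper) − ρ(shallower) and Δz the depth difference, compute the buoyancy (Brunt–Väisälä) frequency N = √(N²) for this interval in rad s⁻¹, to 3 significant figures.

0.0105 rad s⁻¹

Δρ = 998.92 − 998.25 = 0.67 kg m⁻³ over Δz = 160.6 − 100.6 = 60 m.
N² = (9.81/998.585) × (0.67/60) = 1.0970 × 10⁻⁴ s⁻².
N = √(1.0970 × 10⁻⁴) = 0.010474 rad s⁻¹ ≈ 0.0105 rad s⁻¹.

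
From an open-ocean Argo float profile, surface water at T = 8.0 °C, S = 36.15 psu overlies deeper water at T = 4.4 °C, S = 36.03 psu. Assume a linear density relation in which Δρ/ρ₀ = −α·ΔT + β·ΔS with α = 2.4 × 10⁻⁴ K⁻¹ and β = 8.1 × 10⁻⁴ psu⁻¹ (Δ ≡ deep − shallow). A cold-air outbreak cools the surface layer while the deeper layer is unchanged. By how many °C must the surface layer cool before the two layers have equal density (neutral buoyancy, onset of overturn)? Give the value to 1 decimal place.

Neutral buoyancy requires Δρ = 0, i.e. −α(T_deep − T_surf′) + β(S_deep − S_surf) = 0.
T_surf′ = T_deep − (β/α)·ΔS = 4.4 − (8.1 × 10⁻⁴/2.4 × 10⁻⁴)·(-0.12) = 4.805 °C.
Cooling required: 8.0 − (4.805) = 3.195 °C.

3.2 °C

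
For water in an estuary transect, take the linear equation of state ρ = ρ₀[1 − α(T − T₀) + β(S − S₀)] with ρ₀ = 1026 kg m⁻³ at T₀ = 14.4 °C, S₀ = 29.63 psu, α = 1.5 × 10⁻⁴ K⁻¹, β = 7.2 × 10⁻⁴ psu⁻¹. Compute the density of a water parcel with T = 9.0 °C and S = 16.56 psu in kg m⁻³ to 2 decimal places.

T − T₀ = -5.4 K, S − S₀ = -13.07 psu.
Bracket = 1 − α·(-5.4) + β·(-13.07) = 1 + (-8.6004 × 10⁻³) = 0.9913996.
ρ = 1026 × 0.9913996 = 1017.18 kg m⁻³.

1017.18 kg m⁻³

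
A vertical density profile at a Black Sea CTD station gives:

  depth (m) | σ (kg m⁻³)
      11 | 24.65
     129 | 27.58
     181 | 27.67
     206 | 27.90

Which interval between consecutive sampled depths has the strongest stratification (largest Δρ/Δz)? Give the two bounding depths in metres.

Compute the density gradient over each adjacent pair:
  11–129 m: Δρ/Δz = 2.93/118 = 0.025 kg m⁻⁴
  129–181 m: Δρ/Δz = 0.09/52 = 1.7 × 10⁻³ kg m⁻⁴
  181–206 m: Δρ/Δz = 0.23/25 = 9.2 × 10⁻³ kg m⁻⁴
The largest gradient is in the 11–129 m interval — the pycnocline.

11–129 m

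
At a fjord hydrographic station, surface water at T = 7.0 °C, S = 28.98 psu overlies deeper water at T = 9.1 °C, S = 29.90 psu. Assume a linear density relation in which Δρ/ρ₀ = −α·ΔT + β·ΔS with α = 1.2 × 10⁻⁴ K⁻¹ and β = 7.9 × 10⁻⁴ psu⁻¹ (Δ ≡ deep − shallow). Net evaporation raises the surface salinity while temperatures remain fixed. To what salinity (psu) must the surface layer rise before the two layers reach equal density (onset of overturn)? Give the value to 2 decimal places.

Neutral buoyancy requires −α(T_deep − T_surf) + β(S_deep − S_surf′) = 0.
S_surf′ = S_deep − (α/β)·ΔT = 29.90 − (1.2 × 10⁻⁴/7.9 × 10⁻⁴)·(+2.1) = 29.5810 psu.
Increase required: 29.5810 − 28.98 = 0.6010 psu.

29.58 psu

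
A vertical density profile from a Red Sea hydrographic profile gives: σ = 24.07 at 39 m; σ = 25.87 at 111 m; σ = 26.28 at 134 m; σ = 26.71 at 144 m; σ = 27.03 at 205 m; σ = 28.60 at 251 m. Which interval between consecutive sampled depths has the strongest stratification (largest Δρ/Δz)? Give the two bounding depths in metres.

134–144 m

Compute the density gradient over each adjacent pair:
  39–111 m: Δρ/Δz = 1.80/72 = 0.025 kg m⁻⁴
  111–134 m: Δρ/Δz = 0.41/23 = 0.018 kg m⁻⁴
  134–144 m: Δρ/Δz = 0.43/10 = 0.043 kg m⁻⁴
  144–205 m: Δρ/Δz = 0.32/61 = 5.2 × 10⁻³ kg m⁻⁴
  205–251 m: Δρ/Δz = 1.57/46 = 0.034 kg m⁻⁴
The largest gradient is in the 134–144 m interval — the pycnocline.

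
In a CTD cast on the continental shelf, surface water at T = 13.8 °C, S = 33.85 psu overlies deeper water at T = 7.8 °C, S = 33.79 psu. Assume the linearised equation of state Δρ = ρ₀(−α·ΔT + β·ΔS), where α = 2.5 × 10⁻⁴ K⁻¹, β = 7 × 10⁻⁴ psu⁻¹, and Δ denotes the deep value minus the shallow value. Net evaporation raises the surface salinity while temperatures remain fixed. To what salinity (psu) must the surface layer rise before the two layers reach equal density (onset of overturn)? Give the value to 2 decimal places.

35.93 psu

Neutral buoyancy requires −α(T_deep − T_surf) + β(S_deep − S_surf′) = 0.
S_surf′ = S_deep − (α/β)·ΔT = 33.79 − (2.5 × 10⁻⁴/7 × 10⁻⁴)·(-6.0) = 35.9329 psu.
Increase required: 35.9329 − 33.85 = 2.0829 psu.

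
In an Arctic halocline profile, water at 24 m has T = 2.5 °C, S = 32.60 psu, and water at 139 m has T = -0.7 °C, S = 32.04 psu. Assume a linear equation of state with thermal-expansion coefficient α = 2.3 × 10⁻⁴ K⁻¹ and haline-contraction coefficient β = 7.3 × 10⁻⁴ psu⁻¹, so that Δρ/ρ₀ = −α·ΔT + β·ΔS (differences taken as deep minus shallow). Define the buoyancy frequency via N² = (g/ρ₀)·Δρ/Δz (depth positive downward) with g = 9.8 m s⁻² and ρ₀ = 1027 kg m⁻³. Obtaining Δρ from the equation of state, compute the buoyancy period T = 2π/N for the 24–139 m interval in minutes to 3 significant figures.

ΔT = -3.2 K, ΔS = -0.56 psu (deep − shallow).
Δρ/ρ₀ = −αΔT + βΔS = 7.36 × 10⁻⁴ − 4.088 × 10⁻⁴ = 3.272 × 10⁻⁴, so Δρ ≈ 0.3360 kg m⁻³.
N² = (g/ρ₀)·Δρ/Δz = g·(Δρ/ρ₀)/Δz = 9.8 × 3.272 × 10⁻⁴ / 115 = 2.7883 × 10⁻⁵ s⁻².
N = √(2.7883 × 10⁻⁵) = 5.2804 × 10⁻³ rad s⁻¹ → T = 2π/N = 1.1899 × 10³ s = 19.832 min ≈ 19.8 min.

19.8 min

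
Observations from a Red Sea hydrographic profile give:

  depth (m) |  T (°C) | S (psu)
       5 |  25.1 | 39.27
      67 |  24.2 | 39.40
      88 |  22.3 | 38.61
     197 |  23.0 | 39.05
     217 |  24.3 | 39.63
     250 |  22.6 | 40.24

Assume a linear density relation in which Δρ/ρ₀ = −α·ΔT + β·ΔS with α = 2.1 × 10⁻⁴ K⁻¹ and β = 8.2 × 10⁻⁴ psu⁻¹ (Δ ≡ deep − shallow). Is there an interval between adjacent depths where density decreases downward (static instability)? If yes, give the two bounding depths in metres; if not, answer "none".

67–88 m

Evaluate Δρ/ρ₀ = −αΔT + βΔS across each adjacent pair:
  5–67 m: −αΔT+βΔS = −(2.1 × 10⁻⁴)(-0.9)+(8.2 × 10⁻⁴)(+0.13) = 3.0 × 10⁻⁴ → stable
  67–88 m: −αΔT+βΔS = −(2.1 × 10⁻⁴)(-1.9)+(8.2 × 10⁻⁴)(-0.79) = -2.5 × 10⁻⁴ → UNSTABLE
  88–197 m: −αΔT+βΔS = −(2.1 × 10⁻⁴)(+0.7)+(8.2 × 10⁻⁴)(+0.44) = 2.1 × 10⁻⁴ → stable
  197–217 m: −αΔT+βΔS = −(2.1 × 10⁻⁴)(+1.3)+(8.2 × 10⁻⁴)(+0.58) = 2.0 × 10⁻⁴ → stable
  217–250 m: −αΔT+βΔS = −(2.1 × 10⁻⁴)(-1.7)+(8.2 × 10⁻⁴)(+0.61) = 8.6 × 10⁻⁴ → stable
The 67–88 m interval has Δρ < 0: lighter water underlies denser water.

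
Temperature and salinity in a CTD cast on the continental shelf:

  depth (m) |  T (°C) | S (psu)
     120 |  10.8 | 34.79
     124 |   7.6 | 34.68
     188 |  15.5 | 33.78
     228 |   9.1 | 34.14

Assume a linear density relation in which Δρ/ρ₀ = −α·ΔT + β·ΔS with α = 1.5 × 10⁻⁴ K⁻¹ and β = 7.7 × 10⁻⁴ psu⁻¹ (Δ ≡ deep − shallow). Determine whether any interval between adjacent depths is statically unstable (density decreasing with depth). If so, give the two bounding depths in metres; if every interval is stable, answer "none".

Evaluate Δρ/ρ₀ = −αΔT + βΔS across each adjacent pair:
  120–124 m: −αΔT+βΔS = −(1.5 × 10⁻⁴)(-3.2)+(7.7 × 10⁻⁴)(-0.11) = 4.0 × 10⁻⁴ → stable
  124–188 m: −αΔT+βΔS = −(1.5 × 10⁻⁴)(+7.9)+(7.7 × 10⁻⁴)(-0.90) = -1.9 × 10⁻³ → UNSTABLE
  188–228 m: −αΔT+βΔS = −(1.5 × 10⁻⁴)(-6.4)+(7.7 × 10⁻⁴)(+0.36) = 1.2 × 10⁻³ → stable
The 124–188 m interval has Δρ < 0: lighter water underlies denser water.

124–188 m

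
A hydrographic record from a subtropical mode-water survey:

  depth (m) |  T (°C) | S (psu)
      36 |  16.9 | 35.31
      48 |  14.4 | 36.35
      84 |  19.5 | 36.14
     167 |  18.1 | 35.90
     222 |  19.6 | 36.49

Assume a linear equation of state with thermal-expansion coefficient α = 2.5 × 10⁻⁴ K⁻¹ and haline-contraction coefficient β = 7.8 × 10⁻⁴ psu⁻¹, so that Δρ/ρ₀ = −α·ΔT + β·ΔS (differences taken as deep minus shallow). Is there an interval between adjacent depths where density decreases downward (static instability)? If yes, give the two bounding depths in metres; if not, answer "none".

48–84 m

Evaluate Δρ/ρ₀ = −αΔT + βΔS across each adjacent pair:
  36–48 m: −αΔT+βΔS = −(2.5 × 10⁻⁴)(-2.5)+(7.8 × 10⁻⁴)(+1.04) = 1.4 × 10⁻³ → stable
  48–84 m: −αΔT+βΔS = −(2.5 × 10⁻⁴)(+5.1)+(7.8 × 10⁻⁴)(-0.21) = -1.4 × 10⁻³ → UNSTABLE
  84–167 m: −αΔT+βΔS = −(2.5 × 10⁻⁴)(-1.4)+(7.8 × 10⁻⁴)(-0.24) = 1.6 × 10⁻⁴ → stable
  167–222 m: −αΔT+βΔS = −(2.5 × 10⁻⁴)(+1.5)+(7.8 × 10⁻⁴)(+0.59) = 8.5 × 10⁻⁵ → stable
The 48–84 m interval has Δρ < 0: lighter water underlies denser water.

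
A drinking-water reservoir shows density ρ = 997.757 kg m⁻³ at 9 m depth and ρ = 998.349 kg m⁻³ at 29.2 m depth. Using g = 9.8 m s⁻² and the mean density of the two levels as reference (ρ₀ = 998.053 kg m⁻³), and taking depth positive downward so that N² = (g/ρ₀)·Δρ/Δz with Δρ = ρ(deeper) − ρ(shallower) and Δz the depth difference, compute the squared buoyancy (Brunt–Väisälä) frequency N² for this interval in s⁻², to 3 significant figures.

2.88 × 10⁻⁴ s⁻²

Δρ = 998.349 − 997.757 = 0.592 kg m⁻³ over Δz = 29.2 − 9 = 20.2 m.
N² = (9.8/998.053) × (0.592/20.2) = 2.8777 × 10⁻⁴ s⁻² ≈ 2.88 × 10⁻⁴ s⁻².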